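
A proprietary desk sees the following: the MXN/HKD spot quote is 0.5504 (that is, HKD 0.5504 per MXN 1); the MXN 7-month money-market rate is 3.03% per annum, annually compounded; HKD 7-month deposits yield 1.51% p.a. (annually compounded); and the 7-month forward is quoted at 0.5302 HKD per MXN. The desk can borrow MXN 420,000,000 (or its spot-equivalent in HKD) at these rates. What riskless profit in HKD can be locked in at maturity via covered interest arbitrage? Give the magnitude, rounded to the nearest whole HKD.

HKD 6,602,401

T = 7/12 years.
Route A — deposit MXN, sell forward: 420,000,000 × 1.01756499436 × 0.5302 = HKD 226,595,443.20.
Route B — convert at spot, deposit HKD: 420,000,000 × 0.5504 × 1.00878081959 = HKD 233,197,844.50.
The quoted forward undervalues MXN, so borrow MXN, convert to HKD at spot, deposit the HKD at 1.51%, and buy MXN forward at 0.5302 to cover the loan.
Profit = 233,197,844.50 − 226,595,443.20 = HKD 6,602,401.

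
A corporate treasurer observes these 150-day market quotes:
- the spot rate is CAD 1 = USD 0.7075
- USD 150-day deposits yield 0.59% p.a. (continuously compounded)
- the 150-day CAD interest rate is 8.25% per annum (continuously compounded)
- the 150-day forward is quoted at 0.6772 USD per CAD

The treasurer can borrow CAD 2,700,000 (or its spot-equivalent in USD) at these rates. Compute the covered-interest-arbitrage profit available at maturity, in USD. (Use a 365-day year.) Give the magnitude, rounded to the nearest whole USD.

USD 23,393

T = 150/365 years.
Route A — deposit CAD, sell forward: 2,700,000 × 1.034485405 × 0.6772 = USD 1,891,494.49.
Route B — convert at spot, deposit USD: 2,700,000 × 0.7075 × 1.002427599 = USD 1,914,887.32.
The quoted forward undervalues CAD, so borrow CAD, convert to USD at spot, deposit the USD at 0.59%, and buy CAD forward at 0.6772 to cover the loan.
Profit = 1,914,887.32 − 1,891,494.49 = USD 23,393.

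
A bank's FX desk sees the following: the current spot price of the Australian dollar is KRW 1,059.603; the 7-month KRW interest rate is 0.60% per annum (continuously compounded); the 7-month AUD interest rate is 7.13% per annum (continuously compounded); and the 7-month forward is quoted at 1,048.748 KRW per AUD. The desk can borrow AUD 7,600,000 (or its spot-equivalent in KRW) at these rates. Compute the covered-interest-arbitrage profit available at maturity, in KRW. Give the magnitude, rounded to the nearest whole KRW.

KRW 227,763,442

T = 7/12 years.
Route A — deposit AUD, sell forward: 7,600,000 × 1.042468717104 × 1048.748 = KRW 8,308,981,064.15.
Route B — convert at spot, deposit KRW: 7,600,000 × 1059.603 × 1.003506132152 = KRW 8,081,217,621.91.
The quoted forward overvalues AUD, so borrow KRW, buy AUD at spot, deposit the AUD at 7.13%, and sell the proceeds forward at 1,048.748.
The gap between the two covered legs is KRW 227,763,442.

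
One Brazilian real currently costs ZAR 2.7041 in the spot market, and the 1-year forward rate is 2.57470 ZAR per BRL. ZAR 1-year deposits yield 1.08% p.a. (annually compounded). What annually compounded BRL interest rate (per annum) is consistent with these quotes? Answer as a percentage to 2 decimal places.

T = 1 year.
By CIP, F/S equals the ZAR-to-BRL growth ratio: 2.5747/2.7041 = 0.9521467.
The ZAR side grows by (1 + 0.0108)^1 = 1.010800.
So the BRL growth factor = 1.0616011.
r = 1.0616011^(1/1) − 1 = 0.061601 → 6.16%.

6.16%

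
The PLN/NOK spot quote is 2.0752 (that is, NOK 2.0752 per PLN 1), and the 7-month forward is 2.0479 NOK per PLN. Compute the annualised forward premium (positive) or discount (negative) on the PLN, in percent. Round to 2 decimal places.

T = 7/12 years.
(F − S)/S = (2.0479 − 2.0752)/2.0752 = -0.0131554.
Annualise by dividing by T: -0.0131554 / (7/12) = -0.022552 → -2.26%.

-2.26%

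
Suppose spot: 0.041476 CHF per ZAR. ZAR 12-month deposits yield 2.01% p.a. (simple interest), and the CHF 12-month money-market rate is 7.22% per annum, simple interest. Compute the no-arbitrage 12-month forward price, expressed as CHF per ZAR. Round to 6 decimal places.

0.043594

T = 1 year.
CHF accumulates by 1 + 0.0722×1 = 1.072200.
ZAR accumulates by 1 + 0.0201×1 = 1.020100.
CIP: F = S · (grow CHF)/(grow ZAR) = 0.041476 × 1.072200/1.020100 = 0.04359432 CHF per ZAR.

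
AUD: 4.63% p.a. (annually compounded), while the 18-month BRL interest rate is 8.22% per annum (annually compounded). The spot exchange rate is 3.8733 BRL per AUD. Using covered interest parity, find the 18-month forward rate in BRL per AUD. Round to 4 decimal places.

T = 18/12 years.
Growth of 1 BRL over T: (1 + 0.0822)^(18/12) = 1.1258001.
Growth of 1 AUD over T: (1 + 0.0463)^(18/12) = 1.0702478.
So F = 3.8733 × 1.1258001 / 1.0702478 = 4.074348 (BRL/AUD).

4.0743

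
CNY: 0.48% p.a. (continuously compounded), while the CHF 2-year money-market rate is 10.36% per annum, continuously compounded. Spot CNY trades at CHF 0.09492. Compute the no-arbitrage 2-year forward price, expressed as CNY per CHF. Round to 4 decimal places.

8.6462

T = 2 years.
CHF accumulates by e^(0.1036×2) = 1.2302286.
CNY growth factor: e^(0.0048×2) = 1.0096462.
Forward (CHF per CNY) = 0.09492 × 1.2302286 / 1.0096462 = 0.1156576.
Quoted the other way: 1/0.1156576 = 8.6462 CNY per CHF.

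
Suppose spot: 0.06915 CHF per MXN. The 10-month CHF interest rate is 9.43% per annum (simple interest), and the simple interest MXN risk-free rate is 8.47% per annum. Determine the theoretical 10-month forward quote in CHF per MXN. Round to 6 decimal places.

0.069667

T = 10/12 years.
CHF accumulates by 1 + 0.0943×10/12 = 1.0785833.
MXN growth factor: 1 + 0.0847×10/12 = 1.0705833.
CIP: F = S · (grow CHF)/(grow MXN) = 0.06915 × 1.0785833/1.0705833 = 0.06966673 CHF per MXN.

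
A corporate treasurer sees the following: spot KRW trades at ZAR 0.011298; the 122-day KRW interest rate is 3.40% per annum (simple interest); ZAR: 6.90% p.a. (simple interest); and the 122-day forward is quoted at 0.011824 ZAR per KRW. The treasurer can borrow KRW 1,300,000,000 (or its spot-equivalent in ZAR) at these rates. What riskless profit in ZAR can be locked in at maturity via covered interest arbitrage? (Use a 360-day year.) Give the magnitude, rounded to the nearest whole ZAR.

T = 122/360 years.
Route A — deposit KRW, sell forward: 1,300,000,000 × 1.0115222222 × 0.011824 = ZAR 15,548,310.38.
Route B — convert at spot, deposit ZAR: 1,300,000,000 × 0.011298 × 1.0233833333 = ZAR 15,030,840.37.
The quoted forward overvalues KRW, so borrow ZAR, buy KRW at spot, deposit the KRW at 3.40%, and sell the proceeds forward at 0.011824.
Arbitrage profit = |15,548,310.38 − 15,030,840.37| = ZAR 517,470.

ZAR 517,470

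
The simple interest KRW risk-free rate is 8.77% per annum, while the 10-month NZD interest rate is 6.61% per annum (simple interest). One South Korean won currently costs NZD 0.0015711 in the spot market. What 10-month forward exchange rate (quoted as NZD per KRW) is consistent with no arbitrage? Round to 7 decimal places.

T = 10/12 years.
NZD growth factor: 1 + 0.0661×10/12 = 1.0550833.
KRW growth factor: 1 + 0.0877×10/12 = 1.0730833.
CIP: F = S · (grow NZD)/(grow KRW) = 0.0015711 × 1.0550833/1.0730833 = 0.001544746 NZD per KRW.

0.0015447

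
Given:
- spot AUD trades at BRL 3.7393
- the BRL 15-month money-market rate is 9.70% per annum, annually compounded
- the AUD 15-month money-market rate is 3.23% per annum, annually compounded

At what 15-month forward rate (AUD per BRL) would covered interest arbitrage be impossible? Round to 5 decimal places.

T = 15/12 years.
Growth of 1 BRL over T: (1 + 0.0970)^(15/12) = 1.1226859.
Growth of 1 AUD over T: (1 + 0.0323)^(15/12) = 1.0405367.
CIP: F = S · (grow BRL)/(grow AUD) = 3.7393 × 1.1226859/1.0405367 = 4.034514 BRL per AUD.
Quoted the other way: 1/4.034514 = 0.24786 AUD per BRL.

0.24786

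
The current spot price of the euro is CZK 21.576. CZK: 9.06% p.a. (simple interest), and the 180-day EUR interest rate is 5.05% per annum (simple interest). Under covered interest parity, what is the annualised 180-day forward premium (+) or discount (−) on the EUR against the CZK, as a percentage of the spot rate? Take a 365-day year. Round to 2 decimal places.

T = 180/365 years.
F = S · g_CZK/g_EUR = 21.576 × 1.0446795/1.0249041 = 21.992306.
Annualised premium = (F − S)/S × (1/T) = (21.992306 − 21.576)/21.576 ÷ (180/365) = 3.91%.

+3.91%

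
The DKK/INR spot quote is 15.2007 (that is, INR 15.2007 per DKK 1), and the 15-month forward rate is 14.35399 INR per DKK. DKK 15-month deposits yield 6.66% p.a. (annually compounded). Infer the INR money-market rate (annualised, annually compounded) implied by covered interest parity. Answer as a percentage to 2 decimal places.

T = 15/12 years.
By CIP, F/S equals the INR-to-DKK growth ratio: 14.35399/15.2007 = 0.9442980.
DKK growth factor: (1 + 0.0666)^(15/12) = 1.0839318.
Hence g_INR = 1.0235546.
Annualise: 1.0235546^(12/15) − 1 = 0.018800 = 1.88%.

1.88%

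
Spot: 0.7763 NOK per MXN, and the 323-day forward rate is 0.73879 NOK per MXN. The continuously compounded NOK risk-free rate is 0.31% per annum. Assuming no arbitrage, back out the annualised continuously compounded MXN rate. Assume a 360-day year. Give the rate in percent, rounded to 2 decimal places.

T = 323/360 years.
F/S = 0.73879/0.7763 = 0.9516811 = (growth of NOK) / (growth of MXN).
NOK growth factor: e^(0.0031×323/360) = 1.0027853.
That pins the MXN growth at 1.0536989.
r = ln(1.0536989)/(323/360) = 0.058299 → 5.83%.

5.83%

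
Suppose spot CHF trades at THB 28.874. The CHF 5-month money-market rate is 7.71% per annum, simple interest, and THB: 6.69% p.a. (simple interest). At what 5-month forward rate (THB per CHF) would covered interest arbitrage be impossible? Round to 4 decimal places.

28.7551

T = 5/12 years.
THB accumulates by 1 + 0.0669×5/12 = 1.027875.
Growth of 1 CHF over T: 1 + 0.0771×5/12 = 1.032125.
Forward (THB per CHF) = 28.874 × 1.027875 / 1.032125 = 28.755105.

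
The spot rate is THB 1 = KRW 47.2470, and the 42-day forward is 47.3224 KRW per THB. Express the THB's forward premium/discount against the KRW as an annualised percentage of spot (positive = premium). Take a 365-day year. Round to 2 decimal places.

T = 42/365 years.
Period premium: (47.3224 − 47.247)/47.247 = 0.0015959.
Per annum: 0.0015959 / (42/365) = 0.013869 = 1.39%.

+1.39%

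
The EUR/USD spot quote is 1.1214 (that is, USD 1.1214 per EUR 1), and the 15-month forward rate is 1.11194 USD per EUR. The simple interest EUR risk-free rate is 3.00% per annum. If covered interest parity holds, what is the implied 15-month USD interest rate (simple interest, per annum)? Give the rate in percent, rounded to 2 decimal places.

T = 15/12 years.
By CIP, F/S equals the USD-to-EUR growth ratio: 1.11194/1.1214 = 0.9915641.
The EUR side grows by 1 + 0.0300×15/12 = 1.037500.
Hence g_USD = 1.0287478.
r = (1.0287478 − 1)/(15/12) = 0.022998 → 2.30%.

2.30%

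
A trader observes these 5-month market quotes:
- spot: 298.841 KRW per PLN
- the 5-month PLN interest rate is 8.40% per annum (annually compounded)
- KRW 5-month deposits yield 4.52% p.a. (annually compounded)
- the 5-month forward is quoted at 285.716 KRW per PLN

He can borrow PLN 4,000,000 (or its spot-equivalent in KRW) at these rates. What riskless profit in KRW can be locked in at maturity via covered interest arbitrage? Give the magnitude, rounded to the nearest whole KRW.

T = 5/12 years.
Keep in PLN, deliver into the forward: 4,000,000·1.034178570161·285.716 = KRW 1,181,925,457.41.
Swap to KRW now, deposit: 4,000,000·298.841·1.018590802737 = KRW 1,217,586,776.32.
The quoted forward undervalues PLN, so borrow PLN, convert to KRW at spot, deposit the KRW at 4.52%, and buy PLN forward at 285.716 to cover the loan.
Arbitrage profit = |1,181,925,457.41 − 1,217,586,776.32| = KRW 35,661,319.

KRW 35,661,319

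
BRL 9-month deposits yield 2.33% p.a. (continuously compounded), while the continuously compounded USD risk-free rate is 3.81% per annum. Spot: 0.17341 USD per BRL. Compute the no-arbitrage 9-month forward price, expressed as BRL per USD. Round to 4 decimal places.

5.7030

T = 9/12 years.
Growth of 1 USD over T: e^(0.0381×9/12) = 1.0289872.
BRL growth factor: e^(0.0233×9/12) = 1.0176286.
Forward (USD per BRL) = 0.17341 × 1.0289872 / 1.0176286 = 0.1753456.
Invert for BRL per USD: 1 / 0.1753456 = 5.7030.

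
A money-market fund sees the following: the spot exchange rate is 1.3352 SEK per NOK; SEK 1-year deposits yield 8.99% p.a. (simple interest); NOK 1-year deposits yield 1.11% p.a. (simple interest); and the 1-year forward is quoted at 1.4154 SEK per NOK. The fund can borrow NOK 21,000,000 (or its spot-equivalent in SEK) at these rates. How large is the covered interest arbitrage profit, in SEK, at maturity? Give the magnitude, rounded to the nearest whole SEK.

SEK 506,594

T = 1 year.
Route A — deposit NOK, sell forward: 21,000,000 × 1.011100 × 1.4154 = SEK 30,053,329.74.
Route B — convert at spot, deposit SEK: 21,000,000 × 1.3352 × 1.089900 = SEK 30,559,924.08.
The quoted forward undervalues NOK, so borrow NOK, convert to SEK at spot, deposit the SEK at 8.99%, and buy NOK forward at 1.4154 to cover the loan.
The gap between the two covered legs is SEK 506,594.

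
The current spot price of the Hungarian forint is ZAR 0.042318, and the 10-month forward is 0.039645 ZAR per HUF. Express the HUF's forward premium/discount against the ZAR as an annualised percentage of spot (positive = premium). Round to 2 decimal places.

-7.58%

T = 10/12 years.
(F − S)/S = (0.039645 − 0.042318)/0.042318 = -0.0631646.
Per annum: -0.0631646 / (10/12) = -0.075798 = -7.58%.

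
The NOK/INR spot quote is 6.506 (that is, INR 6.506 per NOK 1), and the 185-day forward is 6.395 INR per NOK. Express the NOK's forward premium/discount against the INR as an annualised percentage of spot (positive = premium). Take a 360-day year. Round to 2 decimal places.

T = 185/360 years.
Period premium: (6.395 − 6.506)/6.506 = -0.0170612.
Annualise by dividing by T: -0.0170612 / (185/360) = -0.033200 → -3.32%.

-3.32%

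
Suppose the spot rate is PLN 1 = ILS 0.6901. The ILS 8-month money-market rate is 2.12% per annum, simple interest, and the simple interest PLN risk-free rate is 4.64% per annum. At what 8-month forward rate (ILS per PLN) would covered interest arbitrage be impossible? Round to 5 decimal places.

0.67885

T = 8/12 years.
Growth of 1 ILS over T: 1 + 0.0212×8/12 = 1.0141333.
PLN accumulates by 1 + 0.0464×8/12 = 1.0309333.
Forward (ILS per PLN) = 0.6901 × 1.0141333 / 1.0309333 = 0.6788542.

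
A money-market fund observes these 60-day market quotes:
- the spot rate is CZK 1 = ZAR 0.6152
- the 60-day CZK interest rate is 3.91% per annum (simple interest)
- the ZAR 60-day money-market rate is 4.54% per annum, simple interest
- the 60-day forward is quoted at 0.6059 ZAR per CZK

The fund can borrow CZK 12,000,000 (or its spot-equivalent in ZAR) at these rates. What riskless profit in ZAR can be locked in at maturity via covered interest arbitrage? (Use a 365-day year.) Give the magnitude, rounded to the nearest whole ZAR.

ZAR 119,963

T = 60/365 years.
Invest the CZK and cover forward: 12,000,000 × 1.006427397 × 0.6059 = ZAR 7,317,532.32.
Convert at spot and invest in ZAR: 12,000,000 × 0.6152 × 1.007463014 = ZAR 7,437,494.95.
The quoted forward undervalues CZK, so borrow CZK, convert to ZAR at spot, deposit the ZAR at 4.54%, and buy CZK forward at 0.6059 to cover the loan.
Profit = 7,437,494.95 − 7,317,532.32 = ZAR 119,963.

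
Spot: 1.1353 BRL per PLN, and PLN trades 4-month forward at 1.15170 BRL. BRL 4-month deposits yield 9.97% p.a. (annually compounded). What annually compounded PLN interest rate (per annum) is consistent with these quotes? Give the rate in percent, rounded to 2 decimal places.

T = 4/12 years.
By CIP, F/S equals the BRL-to-PLN growth ratio: 1.1517/1.1353 = 1.0144455.
The BRL side grows by (1 + 0.0997)^(4/12) = 1.0321863.
That pins the PLN growth at 1.0174882.
Annualise: 1.0174882^(12/4) − 1 = 0.053387 = 5.34%.

5.34%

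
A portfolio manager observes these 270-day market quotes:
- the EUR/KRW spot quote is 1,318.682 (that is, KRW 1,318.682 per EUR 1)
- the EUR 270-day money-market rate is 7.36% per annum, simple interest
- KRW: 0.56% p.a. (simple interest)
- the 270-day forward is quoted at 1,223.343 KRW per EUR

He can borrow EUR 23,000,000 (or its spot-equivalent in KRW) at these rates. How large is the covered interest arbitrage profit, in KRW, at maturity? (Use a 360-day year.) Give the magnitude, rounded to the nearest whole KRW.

T = 270/360 years.
Invest the EUR and cover forward: 23,000,000 × 1.055200 × 1223.343 = KRW 29,690,045,272.80.
Convert at spot and invest in KRW: 23,000,000 × 1318.682 × 1.004200 = KRW 30,457,070,681.20.
The quoted forward undervalues EUR, so borrow EUR, convert to KRW at spot, deposit the KRW at 0.56%, and buy EUR forward at 1,223.343 to cover the loan.
Arbitrage profit = |29,690,045,272.80 − 30,457,070,681.20| = KRW 767,025,408.

KRW 767,025,408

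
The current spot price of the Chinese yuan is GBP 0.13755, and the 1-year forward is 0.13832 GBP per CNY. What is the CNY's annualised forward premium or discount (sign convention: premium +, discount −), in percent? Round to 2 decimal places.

T = 1 year.
(F − S)/S = (0.13832 − 0.13755)/0.13755 = 0.0055980.
Per annum: 0.0055980 / 1 = 0.005598 = 0.56%.

+0.56%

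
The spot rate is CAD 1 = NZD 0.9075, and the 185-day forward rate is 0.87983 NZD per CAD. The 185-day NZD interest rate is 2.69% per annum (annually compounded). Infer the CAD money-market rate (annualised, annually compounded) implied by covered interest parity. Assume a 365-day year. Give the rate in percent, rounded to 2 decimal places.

T = 185/365 years.
F/S = 0.87983/0.9075 = 0.9695096 = (growth of NZD) / (growth of CAD).
NZD growth factor: (1 + 0.0269)^(185/365) = 1.013545.
That pins the CAD growth at 1.0454203.
r = 1.0454203^(365/185) − 1 = 0.091592 → 9.16%.

9.16%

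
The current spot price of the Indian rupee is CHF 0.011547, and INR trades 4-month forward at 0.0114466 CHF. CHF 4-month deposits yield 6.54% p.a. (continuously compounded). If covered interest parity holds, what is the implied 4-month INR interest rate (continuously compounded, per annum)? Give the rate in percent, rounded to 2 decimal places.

T = 4/12 years.
F/S = 0.0114466/0.011547 = 0.9913051 = (growth of CHF) / (growth of INR).
The CHF side grows by e^(0.0654×4/12) = 1.0220394.
That pins the INR growth at 1.0310039.
Take logs: ln 1.0310039 / (4/12) = 0.091599, so 9.16%.

9.16%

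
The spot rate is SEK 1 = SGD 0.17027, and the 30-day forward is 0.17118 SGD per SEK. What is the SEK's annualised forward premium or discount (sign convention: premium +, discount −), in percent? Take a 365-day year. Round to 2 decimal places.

T = 30/365 years.
Period premium: (0.17118 − 0.17027)/0.17027 = 0.0053445.
Per annum: 0.0053445 / (30/365) = 0.065025 = 6.50%.

+6.50%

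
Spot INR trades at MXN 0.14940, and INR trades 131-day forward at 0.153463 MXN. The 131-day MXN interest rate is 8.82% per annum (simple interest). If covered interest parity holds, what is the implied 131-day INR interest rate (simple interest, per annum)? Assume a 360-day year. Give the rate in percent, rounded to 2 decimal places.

1.31%

T = 131/360 years.
CIP gives F = S · g_MXN/g_INR, so g_MXN/g_INR = 0.153463/0.1494 = 1.0271954.
MXN growth factor: 1 + 0.0882×131/360 = 1.032095.
So the INR growth factor = 1.0047699.
(1.0047699 − 1)/T = 0.013108, i.e. 1.31%.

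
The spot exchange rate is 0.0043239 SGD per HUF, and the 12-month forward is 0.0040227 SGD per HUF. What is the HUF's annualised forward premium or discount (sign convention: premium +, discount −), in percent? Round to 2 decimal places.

T = 1 year.
HUF trades forward at -6.96593% vs spot over the period.
Per annum: -0.0696593 / 1 = -0.069659 = -6.97%.

-6.97%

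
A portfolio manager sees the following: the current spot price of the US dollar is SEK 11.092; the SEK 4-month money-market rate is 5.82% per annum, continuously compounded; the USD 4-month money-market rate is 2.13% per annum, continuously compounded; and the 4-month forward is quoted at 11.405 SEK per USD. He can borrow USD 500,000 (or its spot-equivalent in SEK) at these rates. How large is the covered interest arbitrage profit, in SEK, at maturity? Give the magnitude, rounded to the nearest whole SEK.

T = 4/12 years.
Invest the USD and cover forward: 500,000 × 1.007125265 × 11.405 = SEK 5,743,131.82.
Convert at spot and invest in SEK: 500,000 × 11.092 × 1.019589403 = SEK 5,654,642.83.
The quoted forward overvalues USD, so borrow SEK, buy USD at spot, deposit the USD at 2.13%, and sell the proceeds forward at 11.405.
Arbitrage profit = |5,743,131.82 − 5,654,642.83| = SEK 88,489.

SEK 88,489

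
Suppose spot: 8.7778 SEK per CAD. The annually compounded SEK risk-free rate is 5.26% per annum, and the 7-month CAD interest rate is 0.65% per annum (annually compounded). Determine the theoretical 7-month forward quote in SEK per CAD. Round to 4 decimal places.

T = 7/12 years.
SEK growth factor: (1 + 0.0526)^(7/12) = 1.0303552.
CAD growth factor: (1 + 0.0065)^(7/12) = 1.0037865.
CIP: F = S · (grow SEK)/(grow CAD) = 8.7778 × 1.0303552/1.0037865 = 9.010135 SEK per CAD.

9.0101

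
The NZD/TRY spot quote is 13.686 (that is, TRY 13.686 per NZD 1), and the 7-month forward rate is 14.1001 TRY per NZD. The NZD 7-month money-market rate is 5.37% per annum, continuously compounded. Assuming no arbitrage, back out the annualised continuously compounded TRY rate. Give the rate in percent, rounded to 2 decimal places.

10.48%

T = 7/12 years.
By CIP, F/S equals the TRY-to-NZD growth ratio: 14.1001/13.686 = 1.0302572.
The NZD side grows by e^(0.0537×7/12) = 1.0318208.
Hence g_TRY = 1.0630408.
r = ln(1.0630408)/(7/12) = 0.104800 → 10.48%.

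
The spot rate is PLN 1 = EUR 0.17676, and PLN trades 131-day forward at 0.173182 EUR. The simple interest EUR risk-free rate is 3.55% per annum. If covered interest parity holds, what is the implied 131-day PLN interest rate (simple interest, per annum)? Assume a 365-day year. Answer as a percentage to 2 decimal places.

T = 131/365 years.
By CIP, F/S equals the EUR-to-PLN growth ratio: 0.173182/0.17676 = 0.9797579.
The EUR side grows by 1 + 0.0355×131/365 = 1.0127411.
So the PLN growth factor = 1.0336646.
r = (1.0336646 − 1)/(131/365) = 0.093798 → 9.38%.

9.38%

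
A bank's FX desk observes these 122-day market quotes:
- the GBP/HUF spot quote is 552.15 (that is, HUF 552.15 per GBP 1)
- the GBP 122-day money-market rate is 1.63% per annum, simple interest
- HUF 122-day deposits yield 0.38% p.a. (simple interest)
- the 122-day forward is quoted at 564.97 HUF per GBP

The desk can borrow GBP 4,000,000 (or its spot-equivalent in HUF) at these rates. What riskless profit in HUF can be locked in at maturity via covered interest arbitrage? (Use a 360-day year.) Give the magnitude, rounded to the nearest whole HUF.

HUF 60,919,140

T = 122/360 years.
Invest the GBP and cover forward: 4,000,000 × 1.005523888889 × 564.97 = HUF 2,272,363,326.02.
Convert at spot and invest in HUF: 4,000,000 × 552.15 × 1.001287777778 = HUF 2,211,444,186.00.
The quoted forward overvalues GBP, so borrow HUF, buy GBP at spot, deposit the GBP at 1.63%, and sell the proceeds forward at 564.97.
The gap between the two covered legs is HUF 60,919,140.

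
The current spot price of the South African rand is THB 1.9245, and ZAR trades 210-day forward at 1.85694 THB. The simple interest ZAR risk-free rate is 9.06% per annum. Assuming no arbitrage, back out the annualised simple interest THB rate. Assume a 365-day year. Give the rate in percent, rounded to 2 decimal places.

T = 210/365 years.
By CIP, F/S equals the THB-to-ZAR growth ratio: 1.85694/1.9245 = 0.9648948.
ZAR growth factor: 1 + 0.0906×210/365 = 1.052126.
That pins the THB growth at 1.0151909.
r = (1.0151909 − 1)/(210/365) = 0.026403 → 2.64%.

2.64%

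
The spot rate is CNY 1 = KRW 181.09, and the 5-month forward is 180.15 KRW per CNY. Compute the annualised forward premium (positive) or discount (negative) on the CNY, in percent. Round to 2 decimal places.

T = 5/12 years.
Period premium: (180.15 − 181.09)/181.09 = -0.0051908.
Per annum: -0.0051908 / (5/12) = -0.012458 = -1.25%.

-1.25%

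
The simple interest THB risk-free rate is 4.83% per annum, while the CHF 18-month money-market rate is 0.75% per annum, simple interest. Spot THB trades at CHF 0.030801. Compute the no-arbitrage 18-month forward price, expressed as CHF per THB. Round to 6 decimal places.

0.029043

T = 18/12 years.
Growth of 1 CHF over T: 1 + 0.0075×18/12 = 1.011250.
Growth of 1 THB over T: 1 + 0.0483×18/12 = 1.072450.
CIP: F = S · (grow CHF)/(grow THB) = 0.030801 × 1.011250/1.072450 = 0.02904332 CHF per THB.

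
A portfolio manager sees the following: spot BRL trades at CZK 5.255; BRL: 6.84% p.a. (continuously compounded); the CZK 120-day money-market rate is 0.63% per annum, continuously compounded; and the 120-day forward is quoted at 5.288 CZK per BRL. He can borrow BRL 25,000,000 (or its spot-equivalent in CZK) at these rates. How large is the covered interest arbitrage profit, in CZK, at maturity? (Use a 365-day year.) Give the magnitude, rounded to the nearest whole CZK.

CZK 3,559,158

T = 120/365 years.
Invest the BRL and cover forward: 25,000,000 × 1.02274242493 × 5.288 = CZK 135,206,548.58.
Convert at spot and invest in CZK: 25,000,000 × 5.255 × 1.00207337936 = CZK 131,647,390.21.
The quoted forward overvalues BRL, so borrow CZK, buy BRL at spot, deposit the BRL at 6.84%, and sell the proceeds forward at 5.288.
Profit = 135,206,548.58 − 131,647,390.21 = CZK 3,559,158.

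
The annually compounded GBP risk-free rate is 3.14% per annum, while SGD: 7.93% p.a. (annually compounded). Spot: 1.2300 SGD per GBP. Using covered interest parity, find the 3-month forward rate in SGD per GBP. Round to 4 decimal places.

T = 3/12 years.
SGD growth factor: (1 + 0.0793)^(3/12) = 1.0192613.
GBP growth factor: (1 + 0.0314)^(3/12) = 1.0077592.
Forward (SGD per GBP) = 1.23 × 1.0192613 / 1.0077592 = 1.244039.

1.2440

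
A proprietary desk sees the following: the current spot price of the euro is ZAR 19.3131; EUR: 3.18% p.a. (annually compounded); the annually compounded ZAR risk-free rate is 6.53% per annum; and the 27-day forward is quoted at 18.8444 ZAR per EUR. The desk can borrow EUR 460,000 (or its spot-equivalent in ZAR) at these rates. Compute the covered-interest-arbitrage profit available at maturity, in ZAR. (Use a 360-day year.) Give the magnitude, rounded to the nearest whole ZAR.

T = 27/360 years.
Route A — deposit EUR, sell forward: 460,000 × 1.002350622 × 18.8444 = ZAR 8,688,800.19.
Route B — convert at spot, deposit ZAR: 460,000 × 19.3131 × 1.004755505 = ZAR 8,926,274.03.
The quoted forward undervalues EUR, so borrow EUR, convert to ZAR at spot, deposit the ZAR at 6.53%, and buy EUR forward at 18.8444 to cover the loan.
Arbitrage profit = |8,688,800.19 − 8,926,274.03| = ZAR 237,474.

ZAR 237,474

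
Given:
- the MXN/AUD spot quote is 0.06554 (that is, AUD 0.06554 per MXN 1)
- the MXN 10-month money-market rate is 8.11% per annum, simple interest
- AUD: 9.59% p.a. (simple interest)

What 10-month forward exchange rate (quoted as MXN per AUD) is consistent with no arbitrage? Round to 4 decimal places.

T = 10/12 years.
AUD accumulates by 1 + 0.0959×10/12 = 1.07991667.
Growth of 1 MXN over T: 1 + 0.0811×10/12 = 1.06758333.
So F = 0.06554 × 1.07991667 / 1.06758333 = 0.066297156 (AUD/MXN).
Invert for MXN per AUD: 1 / 0.066297156 = 15.0836.

15.0836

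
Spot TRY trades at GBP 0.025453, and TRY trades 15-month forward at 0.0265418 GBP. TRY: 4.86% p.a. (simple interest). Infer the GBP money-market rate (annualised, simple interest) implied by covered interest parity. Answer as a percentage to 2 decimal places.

T = 15/12 years.
CIP gives F = S · g_GBP/g_TRY, so g_GBP/g_TRY = 0.0265418/0.025453 = 1.0427769.
The TRY side grows by 1 + 0.0486×15/12 = 1.060750.
Hence g_GBP = 1.1061256.
r = (1.1061256 − 1)/(15/12) = 0.084900 → 8.49%.

8.49%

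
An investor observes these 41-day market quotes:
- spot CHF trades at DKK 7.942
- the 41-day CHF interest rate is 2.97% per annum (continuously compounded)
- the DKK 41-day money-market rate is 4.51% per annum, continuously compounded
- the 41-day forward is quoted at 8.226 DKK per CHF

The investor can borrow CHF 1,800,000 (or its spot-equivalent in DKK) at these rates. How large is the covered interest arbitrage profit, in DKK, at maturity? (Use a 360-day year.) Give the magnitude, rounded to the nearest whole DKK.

T = 41/360 years.
Invest the CHF and cover forward: 1,800,000 × 1.0033882271 × 8.226 = DKK 14,856,968.80.
Convert at spot and invest in DKK: 1,800,000 × 7.942 × 1.0051496027 = DKK 14,369,216.66.
The quoted forward overvalues CHF, so borrow DKK, buy CHF at spot, deposit the CHF at 2.97%, and sell the proceeds forward at 8.226.
The gap between the two covered legs is DKK 487,752.

DKK 487,752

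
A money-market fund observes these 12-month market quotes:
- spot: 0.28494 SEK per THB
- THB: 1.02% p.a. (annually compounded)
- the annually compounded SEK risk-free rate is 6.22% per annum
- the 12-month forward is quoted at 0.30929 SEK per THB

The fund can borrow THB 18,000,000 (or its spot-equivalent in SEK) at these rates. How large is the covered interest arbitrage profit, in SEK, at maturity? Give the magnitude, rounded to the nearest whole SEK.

T = 1 year.
Keep in THB, deliver into the forward: 18,000,000·1.010200·0.30929 = SEK 5,624,005.64.
Swap to SEK now, deposit: 18,000,000·0.28494·1.062200 = SEK 5,447,938.82.
The quoted forward overvalues THB, so borrow SEK, buy THB at spot, deposit the THB at 1.02%, and sell the proceeds forward at 0.30929.
The gap between the two covered legs is SEK 176,067.

SEK 176,067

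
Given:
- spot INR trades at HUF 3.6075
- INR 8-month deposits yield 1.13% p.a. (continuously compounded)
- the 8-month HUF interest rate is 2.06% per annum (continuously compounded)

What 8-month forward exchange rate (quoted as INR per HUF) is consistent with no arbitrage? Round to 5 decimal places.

T = 8/12 years.
HUF accumulates by e^(0.0206×8/12) = 1.0138281.
INR accumulates by e^(0.0113×8/12) = 1.0075618.
Forward (HUF per INR) = 3.6075 × 1.0138281 / 1.0075618 = 3.629936.
Quoted the other way: 1/3.629936 = 0.27549 INR per HUF.

0.27549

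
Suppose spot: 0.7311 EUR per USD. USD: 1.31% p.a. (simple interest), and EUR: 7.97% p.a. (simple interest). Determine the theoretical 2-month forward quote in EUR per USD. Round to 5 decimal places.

T = 2/12 years.
EUR accumulates by 1 + 0.0797×2/12 = 1.0132833.
Growth of 1 USD over T: 1 + 0.0131×2/12 = 1.0021833.
CIP: F = S · (grow EUR)/(grow USD) = 0.7311 × 1.0132833/1.0021833 = 0.7391975 EUR per USD.

0.73920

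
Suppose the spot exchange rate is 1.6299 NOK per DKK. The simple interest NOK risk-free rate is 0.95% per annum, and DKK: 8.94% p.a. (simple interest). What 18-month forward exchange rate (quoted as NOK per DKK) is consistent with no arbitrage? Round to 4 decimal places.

T = 18/12 years.
NOK growth factor: 1 + 0.0095×18/12 = 1.014250.
DKK accumulates by 1 + 0.0894×18/12 = 1.134100.
Forward (NOK per DKK) = 1.6299 × 1.014250 / 1.134100 = 1.457655.

1.4577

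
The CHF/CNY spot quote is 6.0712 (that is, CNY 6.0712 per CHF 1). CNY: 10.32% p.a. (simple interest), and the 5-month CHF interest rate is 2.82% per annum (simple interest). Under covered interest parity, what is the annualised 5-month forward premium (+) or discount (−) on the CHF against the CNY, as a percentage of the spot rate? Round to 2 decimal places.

T = 5/12 years.
No-arbitrage forward: 6.0712 × 1.043000 / 1.011750 = 6.2587216 CNY/CHF.
(F − S)/S ÷ T = (6.2587216 − 6.0712)/6.0712/(5/12) = 0.074129 → 7.41%.

+7.41%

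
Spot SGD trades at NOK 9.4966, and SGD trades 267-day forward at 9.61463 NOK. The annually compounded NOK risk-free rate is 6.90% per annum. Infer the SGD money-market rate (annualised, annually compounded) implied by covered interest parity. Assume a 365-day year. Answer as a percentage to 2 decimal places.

5.11%

T = 267/365 years.
F/S = 9.61463/9.4966 = 1.0124287 = (growth of NOK) / (growth of SGD).
The NOK side grows by (1 + 0.0690)^(267/365) = 1.0500196.
So the SGD growth factor = 1.0371294.
r = 1.0371294^(365/267) − 1 = 0.051101 → 5.11%.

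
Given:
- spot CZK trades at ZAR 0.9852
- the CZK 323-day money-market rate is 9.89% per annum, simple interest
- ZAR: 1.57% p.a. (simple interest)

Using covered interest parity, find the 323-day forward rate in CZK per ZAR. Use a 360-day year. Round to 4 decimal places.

1.0897

T = 323/360 years.
ZAR growth factor: 1 + 0.0157×323/360 = 1.0140864.
CZK growth factor: 1 + 0.0989×323/360 = 1.0887353.
So F = 0.9852 × 1.0140864 / 1.0887353 = 0.9176500 (ZAR/CZK).
Quoted the other way: 1/0.9176500 = 1.0897 CZK per ZAR.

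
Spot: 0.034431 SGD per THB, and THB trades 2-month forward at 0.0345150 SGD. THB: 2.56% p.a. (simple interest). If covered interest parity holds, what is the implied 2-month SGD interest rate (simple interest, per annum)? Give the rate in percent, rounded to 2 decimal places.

4.03%

T = 2/12 years.
By CIP, F/S equals the SGD-to-THB growth ratio: 0.034515/0.034431 = 1.0024397.
The THB side grows by 1 + 0.0256×2/12 = 1.0042667.
That pins the SGD growth at 1.0067168.
r = (1.0067168 − 1)/(2/12) = 0.040301 → 4.03%.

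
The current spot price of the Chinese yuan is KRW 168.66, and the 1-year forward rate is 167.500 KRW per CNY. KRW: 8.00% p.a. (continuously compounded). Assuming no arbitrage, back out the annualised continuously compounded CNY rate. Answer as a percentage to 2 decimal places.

T = 1 year.
By CIP, F/S equals the KRW-to-CNY growth ratio: 167.5/168.66 = 0.9931223.
The KRW side grows by e^(0.0800×1) = 1.0832871.
Hence g_CNY = 1.0907892.
Take logs: ln 1.0907892 / 1 = 0.086901, so 8.69%.

8.69%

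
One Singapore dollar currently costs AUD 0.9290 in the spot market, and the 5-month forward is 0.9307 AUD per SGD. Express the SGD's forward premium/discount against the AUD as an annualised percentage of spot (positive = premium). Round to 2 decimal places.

T = 5/12 years.
(F − S)/S = (0.9307 − 0.929)/0.929 = 0.0018299.
×(1/T) gives 0.44% p.a.

+0.44%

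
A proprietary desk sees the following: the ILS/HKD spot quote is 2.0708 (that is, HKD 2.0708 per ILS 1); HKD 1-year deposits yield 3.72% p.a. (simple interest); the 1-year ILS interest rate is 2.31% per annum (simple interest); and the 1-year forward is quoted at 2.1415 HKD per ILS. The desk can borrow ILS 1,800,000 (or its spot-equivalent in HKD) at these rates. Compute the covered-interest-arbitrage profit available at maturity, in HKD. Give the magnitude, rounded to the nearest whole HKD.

HKD 77,643

T = 1 year.
Invest the ILS and cover forward: 1,800,000 × 1.023100 × 2.1415 = HKD 3,943,743.57.
Convert at spot and invest in HKD: 1,800,000 × 2.0708 × 1.037200 = HKD 3,866,100.77.
The quoted forward overvalues ILS, so borrow HKD, buy ILS at spot, deposit the ILS at 2.31%, and sell the proceeds forward at 2.1415.
Profit = 3,943,743.57 − 3,866,100.77 = HKD 77,643.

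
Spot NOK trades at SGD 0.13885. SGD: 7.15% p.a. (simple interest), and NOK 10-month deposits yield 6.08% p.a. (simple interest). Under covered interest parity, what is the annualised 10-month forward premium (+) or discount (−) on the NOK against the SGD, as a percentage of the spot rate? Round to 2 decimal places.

+1.02%

T = 10/12 years.
F = S · g_SGD/g_NOK = 0.13885 × 1.0595833/1.0506667 = 0.14002837.
Annualised premium = (F − S)/S × (1/T) = (0.14002837 − 0.13885)/0.13885 ÷ (10/12) = 1.02%.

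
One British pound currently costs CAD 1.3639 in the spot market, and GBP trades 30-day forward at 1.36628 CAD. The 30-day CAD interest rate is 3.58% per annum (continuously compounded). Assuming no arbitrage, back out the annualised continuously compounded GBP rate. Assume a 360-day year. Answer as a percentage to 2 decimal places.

1.49%

T = 30/360 years.
F/S = 1.36628/1.3639 = 1.0017450 = (growth of CAD) / (growth of GBP).
The CAD side grows by e^(0.0358×30/360) = 1.0029878.
That pins the GBP growth at 1.0012406.
r = ln(1.0012406)/(30/360) = 0.014878 → 1.49%.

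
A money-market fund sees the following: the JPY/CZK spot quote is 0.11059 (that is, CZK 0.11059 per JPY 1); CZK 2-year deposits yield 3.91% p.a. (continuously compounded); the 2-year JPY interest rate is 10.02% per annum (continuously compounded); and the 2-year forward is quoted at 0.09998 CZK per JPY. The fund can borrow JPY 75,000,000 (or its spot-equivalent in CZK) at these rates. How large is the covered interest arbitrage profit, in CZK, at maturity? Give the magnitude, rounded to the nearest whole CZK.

CZK 193,458

T = 2 years.
Invest the JPY and cover forward: 75,000,000 × 1.221891417 × 0.09998 = CZK 9,162,352.79.
Convert at spot and invest in CZK: 75,000,000 × 0.11059 × 1.081338905 = CZK 8,968,895.21.
The quoted forward overvalues JPY, so borrow CZK, buy JPY at spot, deposit the JPY at 10.02%, and sell the proceeds forward at 0.09998.
Arbitrage profit = |9,162,352.79 − 8,968,895.21| = CZK 193,458.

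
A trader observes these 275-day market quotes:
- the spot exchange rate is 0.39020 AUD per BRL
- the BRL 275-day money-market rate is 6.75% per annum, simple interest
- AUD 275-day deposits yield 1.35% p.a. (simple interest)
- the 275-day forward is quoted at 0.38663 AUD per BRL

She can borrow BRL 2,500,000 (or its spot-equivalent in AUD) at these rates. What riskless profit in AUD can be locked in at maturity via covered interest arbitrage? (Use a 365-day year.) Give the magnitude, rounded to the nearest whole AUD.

T = 275/365 years.
Keep in BRL, deliver into the forward: 2,500,000·1.05085616·0.38663 = AUD 1,015,731.29.
Swap to AUD now, deposit: 2,500,000·0.39020·1.01017123 = AUD 985,422.03.
The quoted forward overvalues BRL, so borrow AUD, buy BRL at spot, deposit the BRL at 6.75%, and sell the proceeds forward at 0.38663.
Profit = 1,015,731.29 − 985,422.03 = AUD 30,309.

AUD 30,309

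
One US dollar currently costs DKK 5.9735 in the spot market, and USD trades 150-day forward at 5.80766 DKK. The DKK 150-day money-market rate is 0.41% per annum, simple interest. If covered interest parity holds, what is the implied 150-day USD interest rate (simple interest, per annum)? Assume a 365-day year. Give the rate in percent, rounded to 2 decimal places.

T = 150/365 years.
F/S = 5.80766/5.9735 = 0.9722374 = (growth of DKK) / (growth of USD).
DKK growth factor: 1 + 0.0041×150/365 = 1.0016849.
So the USD growth factor = 1.0302884.
(1.0302884 − 1)/T = 0.073702, i.e. 7.37%.

7.37%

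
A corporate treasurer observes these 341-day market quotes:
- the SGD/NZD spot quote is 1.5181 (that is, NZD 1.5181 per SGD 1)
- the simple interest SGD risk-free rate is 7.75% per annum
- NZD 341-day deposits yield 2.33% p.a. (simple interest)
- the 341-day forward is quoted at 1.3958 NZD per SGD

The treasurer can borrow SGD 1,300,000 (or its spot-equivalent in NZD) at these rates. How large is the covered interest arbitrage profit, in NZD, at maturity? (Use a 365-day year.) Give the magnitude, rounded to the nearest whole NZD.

T = 341/365 years.
Invest the SGD and cover forward: 1,300,000 × 1.07240411 × 1.3958 = NZD 1,945,920.15.
Convert at spot and invest in NZD: 1,300,000 × 1.5181 × 1.021767945 = NZD 2,016,489.69.
The quoted forward undervalues SGD, so borrow SGD, convert to NZD at spot, deposit the NZD at 2.33%, and buy SGD forward at 1.3958 to cover the loan.
Arbitrage profit = |1,945,920.15 − 2,016,489.69| = NZD 70,570.

NZD 70,570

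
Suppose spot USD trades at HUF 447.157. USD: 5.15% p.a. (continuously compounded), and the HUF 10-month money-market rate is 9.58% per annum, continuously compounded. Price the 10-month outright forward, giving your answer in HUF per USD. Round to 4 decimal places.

463.9730

T = 10/12 years.
HUF accumulates by e^(0.0958×10/12) = 1.083106535.
USD growth factor: e^(0.0515×10/12) = 1.043850904.
CIP: F = S · (grow HUF)/(grow USD) = 447.157 × 1.083106535/1.043850904 = 463.973032 HUF per USD.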